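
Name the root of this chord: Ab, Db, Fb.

Db

The distinct letter names are Ab, Db, Fb. Arranged as a stack of thirds they read Db–Fb–Ab, so Db is the root (a Db minor triad).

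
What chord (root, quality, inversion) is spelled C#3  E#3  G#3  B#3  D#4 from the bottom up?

C# major ninth, root position

The pitch classes C#, E#, G#, B#, D# arrange in thirds as C#–E#–G#–B#–D#: a C# major ninth chord.
The lowest note is C#, the root of the chord, so this is root position.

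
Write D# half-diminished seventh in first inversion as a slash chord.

D#ø7/F#

First inversion of D# half-diminished seventh has the third (F#) in the bass. As a slash chord: D#ø7/F#.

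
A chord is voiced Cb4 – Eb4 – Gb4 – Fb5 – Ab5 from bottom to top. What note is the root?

Fb

The distinct letter names are Cb, Eb, Gb, Fb, Ab. Arranged as a stack of thirds they read Fb–Ab–Cb–Eb–Gb, so Fb is the root (an Fb major ninth chord).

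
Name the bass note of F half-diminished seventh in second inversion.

F half-diminished seventh is F–Ab–Cb–Eb. Second inversion places the fifth in the bass: Cb.

Cb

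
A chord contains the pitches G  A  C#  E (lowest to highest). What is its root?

A

G, A, C#, E are the tones of an A dominant seventh chord (A–C#–E–G), making A the root.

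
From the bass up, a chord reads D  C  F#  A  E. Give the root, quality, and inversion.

Reducing to letter names: D, C, F#, A, E. These stack in thirds as D–F#–A–C–E — a D dominant ninth chord.
With the root (D) in the bass, the chord is in root position.

D dominant ninth, root position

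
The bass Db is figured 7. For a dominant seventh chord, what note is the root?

Db

The figures 7 mean the root of the chord is in the bass. If Db is the root of a dominant seventh chord, the root is Db (chord tones Db–F–Ab–Cb).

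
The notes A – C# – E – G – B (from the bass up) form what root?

The distinct letter names are A, C#, E, G, B. Arranged as a stack of thirds they read A–C#–E–G–B, so A is the root (an A dominant ninth chord).

A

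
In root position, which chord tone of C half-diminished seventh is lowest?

The root of C half-diminished seventh (C–Eb–Gb–Bb) is C; that is the bass in root position.

C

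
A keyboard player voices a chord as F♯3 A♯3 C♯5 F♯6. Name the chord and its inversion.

F# major, root position

The distinct note names are F#, A#, C#. Stacked in thirds they read F#–A#–C#, which is a major triad on F#.
With the root (F#) in the bass, the chord is in root position (figured bass 5/3).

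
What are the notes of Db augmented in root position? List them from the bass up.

The chord tones are Db–F–A. With the root (Db) lowest for root position: Db, F, A.

Db, F, A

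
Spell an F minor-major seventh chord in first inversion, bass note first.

F minor-major seventh is F–Ab–C–E. First inversion puts the third (Ab) in the bass, with the remaining tones above: Ab, C, E, F.

Ab, C, E, F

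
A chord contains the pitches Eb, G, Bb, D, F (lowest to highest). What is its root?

Eb

The distinct letter names are Eb, G, Bb, D, F. Arranged as a stack of thirds they read Eb–G–Bb–D–F, so Eb is the root (an Eb major ninth chord).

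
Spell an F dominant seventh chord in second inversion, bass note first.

C, Eb, F, A

The chord tones are F–A–C–Eb. With the fifth (C) lowest for second inversion: C, Eb, F, A.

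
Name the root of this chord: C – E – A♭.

Ab

The distinct letter names are C, E, Ab. Arranged as a stack of thirds they read Ab–C–E, so Ab is the root (an Ab augmented triad).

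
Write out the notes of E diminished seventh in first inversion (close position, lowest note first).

E diminished seventh is E–G–Bb–Db. First inversion puts the third (G) in the bass, with the remaining tones above: G, Bb, Db, E.

G, Bb, Db, E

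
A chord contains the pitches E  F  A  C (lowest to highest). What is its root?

E, F, A, C are the tones of an F major seventh chord (F–A–C–E), making F the root.

F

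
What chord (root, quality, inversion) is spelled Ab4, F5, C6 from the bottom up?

F minor, first inversion

The pitch classes Ab, F, C arrange in thirds as F–Ab–C: an F minor triad.
Ab is the third of F minor; third in the bass means first inversion (figured bass 6).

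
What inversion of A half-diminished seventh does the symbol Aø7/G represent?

third inversion

Aø7/G means A half-diminished seventh with G in the bass. G is the seventh of A half-diminished seventh (A–C–Eb–G), so this is third inversion.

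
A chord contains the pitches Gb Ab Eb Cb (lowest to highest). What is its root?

Gb, Ab, Eb, Cb are the tones of an Ab minor seventh chord (Ab–Cb–Eb–Gb), making Ab the root.

Ab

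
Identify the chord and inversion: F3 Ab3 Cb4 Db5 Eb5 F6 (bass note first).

Reducing to letter names: F, Ab, Cb, Db, Eb. These stack in thirds as Db–F–Ab–Cb–Eb — a Db dominant ninth chord.
With the third (F) in the bass, the chord is in first inversion.

Db dominant ninth, first inversion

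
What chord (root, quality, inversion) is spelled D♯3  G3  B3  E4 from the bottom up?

The pitch classes D#, G, B, E arrange in thirds as E–G–B–D#: an E minor-major seventh chord.
D# is the seventh of E minor-major seventh; seventh in the bass means third inversion (figured bass 4/2).

E minor-major seventh, third inversion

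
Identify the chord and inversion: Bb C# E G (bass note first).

The distinct note names are Bb, C#, E, G. Stacked in thirds they read C#–E–G–Bb, which is a diminished seventh chord on C#.
Bb is the seventh of C# diminished seventh; seventh in the bass means third inversion (figured bass 4/2).

C# diminished seventh, third inversion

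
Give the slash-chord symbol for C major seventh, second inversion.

Cmaj7/G

Second inversion of C major seventh has the fifth (G) in the bass. As a slash chord: Cmaj7/G.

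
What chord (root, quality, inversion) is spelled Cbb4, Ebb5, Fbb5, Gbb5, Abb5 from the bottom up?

The distinct note names are Cbb, Ebb, Fbb, Gbb, Abb. Stacked in thirds they read Fbb–Abb–Cbb–Ebb–Gbb, which is a major ninth chord on Fbb.
The lowest note is Cbb, the fifth of the chord, so this is second inversion.

Fbb major ninth, second inversion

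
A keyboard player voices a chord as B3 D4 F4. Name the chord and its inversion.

B diminished, root position

Reducing to letter names: B, D, F. These stack in thirds as B–D–F — a B diminished triad.
The lowest note is B, the root of the chord, so this is root position (figured bass 5/3).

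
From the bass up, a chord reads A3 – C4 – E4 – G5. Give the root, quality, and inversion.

A minor seventh, root position

Reducing to letter names: A, C, E, G. These stack in thirds as A–C–E–G — an A minor seventh chord.
A is the root of A minor seventh; root in the bass means root position (figured bass 7).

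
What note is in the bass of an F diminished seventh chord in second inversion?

The fifth of F diminished seventh (F–Ab–Cb–Ebb) is Cb; that is the bass in second inversion.

Cb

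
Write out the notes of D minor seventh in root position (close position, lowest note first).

The chord tones are D–F–A–C. With the root (D) lowest for root position: D, F, A, C.

D, F, A, C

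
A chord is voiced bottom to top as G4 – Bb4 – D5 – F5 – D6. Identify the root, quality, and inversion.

The distinct note names are G, Bb, D, F. Stacked in thirds they read G–Bb–D–F, which is a minor seventh chord on G.
G is the root of G minor seventh; root in the bass means root position (figured bass 7).

G minor seventh, root position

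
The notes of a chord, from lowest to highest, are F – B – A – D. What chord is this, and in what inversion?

B half-diminished seventh, second inversion

Reducing to letter names: F, B, A, D. These stack in thirds as B–D–F–A — a B half-diminished seventh chord.
F is the fifth of B half-diminished seventh; fifth in the bass means second inversion (figured bass 4/3).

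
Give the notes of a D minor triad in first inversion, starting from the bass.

F, A, D

Spelling D minor: D–F–A. In first inversion the third is bass, giving F, A, D from the bottom.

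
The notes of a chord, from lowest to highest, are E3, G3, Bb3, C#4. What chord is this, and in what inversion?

The pitch classes E, G, Bb, C# arrange in thirds as C#–E–G–Bb: a C# diminished seventh chord.
The lowest note is E, the third of the chord, so this is first inversion (figured bass 6/5).

C# diminished seventh, first inversion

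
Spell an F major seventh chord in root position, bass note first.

F major seventh is F–A–C–E. Root position puts the root (F) in the bass, with the remaining tones above: F, A, C, E.

F, A, C, E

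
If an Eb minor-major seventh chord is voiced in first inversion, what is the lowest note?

In first inversion the third is lowest. For Eb minor-major seventh (Eb–Gb–Bb–D) that is Gb.

Gb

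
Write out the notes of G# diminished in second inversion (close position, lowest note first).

The chord tones are G#–B–D. With the fifth (D) lowest for second inversion: D, G#, B.

D, G#, B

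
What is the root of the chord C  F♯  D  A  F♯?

D

C, F#, D, A are the tones of a D dominant seventh chord (D–F#–A–C), making D the root.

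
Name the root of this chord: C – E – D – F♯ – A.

Reordering C, E, D, F#, A into stacked thirds gives D–F#–A–C–E; the bottom of that stack, D, is the root.

D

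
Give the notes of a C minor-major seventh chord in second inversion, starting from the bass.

G, B, C, Eb

C minor-major seventh is C–Eb–G–B. Second inversion puts the fifth (G) in the bass, with the remaining tones above: G, B, C, Eb.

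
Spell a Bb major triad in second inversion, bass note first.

F, Bb, D

The chord tones are Bb–D–F. With the fifth (F) lowest for second inversion: F, Bb, D.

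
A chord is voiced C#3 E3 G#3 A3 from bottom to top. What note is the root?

A

The distinct letter names are C#, E, G#, A. Arranged as a stack of thirds they read A–C#–E–G#, so A is the root (an A major seventh chord).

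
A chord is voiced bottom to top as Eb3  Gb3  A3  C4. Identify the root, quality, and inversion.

Reducing to letter names: Eb, Gb, A, C. These stack in thirds as A–C–Eb–Gb — an A diminished seventh chord.
The lowest note is Eb, the fifth of the chord, so this is second inversion (figured bass 4/3).

A diminished seventh, second inversion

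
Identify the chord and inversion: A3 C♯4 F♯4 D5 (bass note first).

D major seventh, second inversion

The distinct note names are A, C#, F#, D. Stacked in thirds they read D–F#–A–C#, which is a major seventh chord on D.
A is the fifth of D major seventh; fifth in the bass means second inversion (figured bass 4/3).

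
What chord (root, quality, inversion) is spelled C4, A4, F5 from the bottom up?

F major, second inversion

Reducing to letter names: C, A, F. These stack in thirds as F–A–C — an F major triad.
The lowest note is C, the fifth of the chord, so this is second inversion (figured bass 6/4).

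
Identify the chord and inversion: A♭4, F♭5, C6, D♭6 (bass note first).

The pitch classes Ab, Fb, C, Db arrange in thirds as Db–Fb–Ab–C: a Db minor-major seventh chord.
The lowest note is Ab, the fifth of the chord, so this is second inversion (figured bass 4/3).

Db minor-major seventh, second inversion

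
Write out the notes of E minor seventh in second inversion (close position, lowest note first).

E minor seventh is E–G–B–D. Second inversion puts the fifth (B) in the bass, with the remaining tones above: B, D, E, G.

B, D, E, G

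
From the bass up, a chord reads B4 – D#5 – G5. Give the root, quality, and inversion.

G augmented, first inversion

The distinct note names are B, D#, G. Stacked in thirds they read G–B–D#, which is an augmented triad on G.
B is the third of G augmented; third in the bass means first inversion (figured bass 6).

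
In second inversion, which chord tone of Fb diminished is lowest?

Cbb

Fb diminished is Fb–Abb–Cbb. Second inversion places the fifth in the bass: Cbb.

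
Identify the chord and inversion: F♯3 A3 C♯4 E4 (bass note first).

F# minor seventh, root position

Reducing to letter names: F#, A, C#, E. These stack in thirds as F#–A–C#–E — an F# minor seventh chord.
With the root (F#) in the bass, the chord is in root position (figured bass 7).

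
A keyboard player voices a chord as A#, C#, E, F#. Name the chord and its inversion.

F# dominant seventh, first inversion

The pitch classes A#, C#, E, F# arrange in thirds as F#–A#–C#–E: an F# dominant seventh chord.
A# is the third of F# dominant seventh; third in the bass means first inversion (figured bass 6/5).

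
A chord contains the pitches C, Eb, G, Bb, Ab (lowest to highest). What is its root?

Ab

C, Eb, G, Bb, Ab are the tones of an Ab major ninth chord (Ab–C–Eb–G–Bb), making Ab the root.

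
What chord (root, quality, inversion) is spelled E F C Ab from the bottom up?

The pitch classes E, F, C, Ab arrange in thirds as F–Ab–C–E: an F minor-major seventh chord.
The lowest note is E, the seventh of the chord, so this is third inversion (figured bass 4/2).

F minor-major seventh, third inversion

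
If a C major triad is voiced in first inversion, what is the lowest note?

E

The third of C major (C–E–G) is E; that is the bass in first inversion.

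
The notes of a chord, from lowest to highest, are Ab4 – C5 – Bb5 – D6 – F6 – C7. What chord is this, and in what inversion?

Bb dominant ninth, third inversion

The distinct note names are Ab, C, Bb, D, F. Stacked in thirds they read Bb–D–F–Ab–C, which is a dominant ninth chord on Bb.
Ab is the seventh of Bb dominant ninth; seventh in the bass means third inversion.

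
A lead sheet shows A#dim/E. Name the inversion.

second inversion

A#dim/E means A# diminished with E in the bass. E is the fifth of A# diminished (A#–C#–E), so this is second inversion.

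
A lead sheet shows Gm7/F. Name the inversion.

Gm7/F means G minor seventh with F in the bass. F is the seventh of G minor seventh (G–Bb–D–F), so this is third inversion.

third inversion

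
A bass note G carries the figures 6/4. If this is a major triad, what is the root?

C

The figures 6/4 mean the fifth of the chord is in the bass. If G is the fifth of a major triad, the root is C (chord tones C–E–G).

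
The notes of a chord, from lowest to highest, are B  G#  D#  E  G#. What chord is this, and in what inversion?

E major seventh, second inversion

Reducing to letter names: B, G#, D#, E. These stack in thirds as E–G#–B–D# — an E major seventh chord.
B is the fifth of E major seventh; fifth in the bass means second inversion (figured bass 4/3).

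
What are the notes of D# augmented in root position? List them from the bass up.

D#, F##, A##

Spelling D# augmented: D#–F##–A##. In root position the root is bass, giving D#, F##, A## from the bottom.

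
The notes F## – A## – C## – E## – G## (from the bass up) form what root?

F##

Reordering F##, A##, C##, E##, G## into stacked thirds gives F##–A##–C##–E##–G##; the bottom of that stack, F##, is the root.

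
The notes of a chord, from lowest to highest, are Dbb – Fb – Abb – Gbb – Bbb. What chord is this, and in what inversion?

Reducing to letter names: Dbb, Fb, Abb, Gbb, Bbb. These stack in thirds as Gbb–Bbb–Dbb–Fb–Abb — a Gbb major ninth chord.
With the fifth (Dbb) in the bass, the chord is in second inversion.

Gbb major ninth, second inversion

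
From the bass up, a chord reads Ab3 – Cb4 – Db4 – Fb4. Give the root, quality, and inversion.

The distinct note names are Ab, Cb, Db, Fb. Stacked in thirds they read Db–Fb–Ab–Cb, which is a minor seventh chord on Db.
With the fifth (Ab) in the bass, the chord is in second inversion (figured bass 4/3).

Db minor seventh, second inversion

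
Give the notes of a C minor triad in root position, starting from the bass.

C, Eb, G

Spelling C minor: C–Eb–G. In root position the root is bass, giving C, Eb, G from the bottom.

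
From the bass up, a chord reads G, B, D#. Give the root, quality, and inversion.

G augmented, root position

The pitch classes G, B, D# arrange in thirds as G–B–D#: a G augmented triad.
G is the root of G augmented; root in the bass means root position (figured bass 5/3).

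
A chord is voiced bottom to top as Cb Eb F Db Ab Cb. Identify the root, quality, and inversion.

Db dominant ninth, third inversion

The distinct note names are Cb, Eb, F, Db, Ab. Stacked in thirds they read Db–F–Ab–Cb–Eb, which is a dominant ninth chord on Db.
Cb is the seventh of Db dominant ninth; seventh in the bass means third inversion.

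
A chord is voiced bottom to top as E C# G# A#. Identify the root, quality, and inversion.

A# half-diminished seventh, second inversion

The pitch classes E, C#, G#, A# arrange in thirds as A#–C#–E–G#: an A# half-diminished seventh chord.
With the fifth (E) in the bass, the chord is in second inversion (figured bass 4/3).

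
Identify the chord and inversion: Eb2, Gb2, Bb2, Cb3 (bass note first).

The pitch classes Eb, Gb, Bb, Cb arrange in thirds as Cb–Eb–Gb–Bb: a Cb major seventh chord.
With the third (Eb) in the bass, the chord is in first inversion (figured bass 6/5).

Cb major seventh, first inversion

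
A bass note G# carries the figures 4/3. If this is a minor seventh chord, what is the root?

The figures 4/3 mean the fifth of the chord is in the bass. If G# is the fifth of a minor seventh chord, the root is C# (chord tones C#–E–G#–B).

C#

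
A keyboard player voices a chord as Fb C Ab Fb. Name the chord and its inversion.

Reducing to letter names: Fb, C, Ab. These stack in thirds as Fb–Ab–C — an Fb augmented triad.
With the root (Fb) in the bass, the chord is in root position (figured bass 5/3).

Fb augmented, root position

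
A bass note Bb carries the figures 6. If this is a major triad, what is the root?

Gb

The figures 6 mean the third of the chord is in the bass. If Bb is the third of a major triad, the root is Gb (chord tones Gb–Bb–Db).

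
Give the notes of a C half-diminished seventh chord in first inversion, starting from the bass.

The chord tones are C–Eb–Gb–Bb. With the third (Eb) lowest for first inversion: Eb, Gb, Bb, C.

Eb, Gb, Bb, C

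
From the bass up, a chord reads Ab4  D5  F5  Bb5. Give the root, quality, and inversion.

Bb dominant seventh, third inversion

The pitch classes Ab, D, F, Bb arrange in thirds as Bb–D–F–Ab: a Bb dominant seventh chord.
With the seventh (Ab) in the bass, the chord is in third inversion (figured bass 4/2).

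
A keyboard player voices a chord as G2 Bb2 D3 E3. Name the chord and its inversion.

The distinct note names are G, Bb, D, E. Stacked in thirds they read E–G–Bb–D, which is a half-diminished seventh chord on E.
The lowest note is G, the third of the chord, so this is first inversion (figured bass 6/5).

E half-diminished seventh, first inversion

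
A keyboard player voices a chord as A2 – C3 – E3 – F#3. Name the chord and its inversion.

F# half-diminished seventh, first inversion

The pitch classes A, C, E, F# arrange in thirds as F#–A–C–E: an F# half-diminished seventh chord.
With the third (A) in the bass, the chord is in first inversion (figured bass 6/5).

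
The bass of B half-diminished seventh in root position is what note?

B

The root of B half-diminished seventh (B–D–F–A) is B; that is the bass in root position.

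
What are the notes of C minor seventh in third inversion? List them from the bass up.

Bb, C, Eb, G

The chord tones are C–Eb–G–Bb. With the seventh (Bb) lowest for third inversion: Bb, C, Eb, G.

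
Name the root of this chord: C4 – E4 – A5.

Reordering C, E, A into stacked thirds gives A–C–E; the bottom of that stack, A, is the root.

A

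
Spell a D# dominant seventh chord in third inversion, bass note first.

D# dominant seventh is D#–F##–A#–C#. Third inversion puts the seventh (C#) in the bass, with the remaining tones above: C#, D#, F##, A#.

C#, D#, F##, A#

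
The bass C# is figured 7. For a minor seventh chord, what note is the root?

C#

The figures 7 mean the root of the chord is in the bass. If C# is the root of a minor seventh chord, the root is C# (chord tones C#–E–G#–B).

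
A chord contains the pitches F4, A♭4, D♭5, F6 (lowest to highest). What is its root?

Db

F, Ab, Db are the tones of a Db major triad (Db–F–Ab), making Db the root.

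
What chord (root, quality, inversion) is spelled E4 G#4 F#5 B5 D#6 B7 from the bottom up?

The pitch classes E, G#, F#, B, D# arrange in thirds as E–G#–B–D#–F#: an E major ninth chord.
E is the root of E major ninth; root in the bass means root position.

E major ninth, root position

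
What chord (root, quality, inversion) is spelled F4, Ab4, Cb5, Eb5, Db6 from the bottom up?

Db dominant ninth, first inversion

The distinct note names are F, Ab, Cb, Eb, Db. Stacked in thirds they read Db–F–Ab–Cb–Eb, which is a dominant ninth chord on Db.
The lowest note is F, the third of the chord, so this is first inversion.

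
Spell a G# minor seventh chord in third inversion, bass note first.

F#, G#, B, D#

G# minor seventh is G#–B–D#–F#. Third inversion puts the seventh (F#) in the bass, with the remaining tones above: F#, G#, B, D#.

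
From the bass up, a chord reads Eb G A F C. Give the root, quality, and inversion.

F dominant ninth, third inversion

The distinct note names are Eb, G, A, F, C. Stacked in thirds they read F–A–C–Eb–G, which is a dominant ninth chord on F.
Eb is the seventh of F dominant ninth; seventh in the bass means third inversion.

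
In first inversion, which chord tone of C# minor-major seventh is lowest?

E

C# minor-major seventh is C#–E–G#–B#. First inversion places the third in the bass: E.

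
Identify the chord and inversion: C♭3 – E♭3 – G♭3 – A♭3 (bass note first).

Ab minor seventh, first inversion

Reducing to letter names: Cb, Eb, Gb, Ab. These stack in thirds as Ab–Cb–Eb–Gb — an Ab minor seventh chord.
Cb is the third of Ab minor seventh; third in the bass means first inversion (figured bass 6/5).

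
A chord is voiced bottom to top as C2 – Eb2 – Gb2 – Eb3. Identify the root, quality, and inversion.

C diminished, root position

The distinct note names are C, Eb, Gb. Stacked in thirds they read C–Eb–Gb, which is a diminished triad on C.
With the root (C) in the bass, the chord is in root position (figured bass 5/3).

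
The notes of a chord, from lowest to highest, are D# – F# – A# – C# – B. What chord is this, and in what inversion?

Reducing to letter names: D#, F#, A#, C#, B. These stack in thirds as B–D#–F#–A#–C# — a B major ninth chord.
With the third (D#) in the bass, the chord is in first inversion.

B major ninth, first inversion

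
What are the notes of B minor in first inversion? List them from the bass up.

D, F#, B

Spelling B minor: B–D–F#. In first inversion the third is bass, giving D, F#, B from the bottom.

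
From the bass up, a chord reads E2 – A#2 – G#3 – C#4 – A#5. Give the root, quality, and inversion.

Reducing to letter names: E, A#, G#, C#. These stack in thirds as A#–C#–E–G# — an A# half-diminished seventh chord.
The lowest note is E, the fifth of the chord, so this is second inversion (figured bass 4/3).

A# half-diminished seventh, second inversion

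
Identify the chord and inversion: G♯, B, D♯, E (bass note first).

The pitch classes G#, B, D#, E arrange in thirds as E–G#–B–D#: an E major seventh chord.
The lowest note is G#, the third of the chord, so this is first inversion (figured bass 6/5).

E major seventh, first inversion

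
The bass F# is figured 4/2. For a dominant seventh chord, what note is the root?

G#

The figures 4/2 mean the seventh of the chord is in the bass. If F# is the seventh of a dominant seventh chord, the root is G# (chord tones G#–B#–D#–F#).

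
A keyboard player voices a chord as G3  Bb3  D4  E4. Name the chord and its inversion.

E half-diminished seventh, first inversion

The distinct note names are G, Bb, D, E. Stacked in thirds they read E–G–Bb–D, which is a half-diminished seventh chord on E.
With the third (G) in the bass, the chord is in first inversion (figured bass 6/5).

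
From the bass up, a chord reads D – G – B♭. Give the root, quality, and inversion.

G minor, second inversion

The distinct note names are D, G, Bb. Stacked in thirds they read G–Bb–D, which is a minor triad on G.
The lowest note is D, the fifth of the chord, so this is second inversion (figured bass 6/4).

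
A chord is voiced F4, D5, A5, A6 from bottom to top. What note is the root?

F, D, A are the tones of a D minor triad (D–F–A), making D the root.

D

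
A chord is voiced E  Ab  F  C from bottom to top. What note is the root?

Reordering E, Ab, F, C into stacked thirds gives F–Ab–C–E; the bottom of that stack, F, is the root.

F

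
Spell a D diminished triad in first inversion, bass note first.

Spelling D diminished: D–F–Ab. In first inversion the third is bass, giving F, Ab, D from the bottom.

F, Ab, D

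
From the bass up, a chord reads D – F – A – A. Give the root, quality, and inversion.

D minor, root position

The pitch classes D, F, A arrange in thirds as D–F–A: a D minor triad.
With the root (D) in the bass, the chord is in root position (figured bass 5/3).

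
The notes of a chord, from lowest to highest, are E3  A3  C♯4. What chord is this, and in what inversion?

The distinct note names are E, A, C#. Stacked in thirds they read A–C#–E, which is a major triad on A.
E is the fifth of A major; fifth in the bass means second inversion (figured bass 6/4).

A major, second inversion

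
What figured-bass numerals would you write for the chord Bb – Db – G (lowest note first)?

6

The notes Bb, Db, G stack in thirds as G–Bb–Db — a G diminished triad. The bass Bb is the third, so this is first inversion: figured 6.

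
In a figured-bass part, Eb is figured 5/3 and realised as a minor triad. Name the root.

Eb

The figures 5/3 mean the root of the chord is in the bass. If Eb is the root of a minor triad, the root is Eb (chord tones Eb–Gb–Bb).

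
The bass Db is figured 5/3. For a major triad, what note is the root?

Db

The figures 5/3 mean the root of the chord is in the bass. If Db is the root of a major triad, the root is Db (chord tones Db–F–Ab).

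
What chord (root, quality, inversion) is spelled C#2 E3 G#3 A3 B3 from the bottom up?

A major ninth, first inversion

The pitch classes C#, E, G#, A, B arrange in thirds as A–C#–E–G#–B: an A major ninth chord.
The lowest note is C#, the third of the chord, so this is first inversion.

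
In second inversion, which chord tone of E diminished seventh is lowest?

The fifth of E diminished seventh (E–G–Bb–Db) is Bb; that is the bass in second inversion.

Bb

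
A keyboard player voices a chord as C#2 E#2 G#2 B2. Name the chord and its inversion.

C# dominant seventh, root position

Reducing to letter names: C#, E#, G#, B. These stack in thirds as C#–E#–G#–B — a C# dominant seventh chord.
With the root (C#) in the bass, the chord is in root position (figured bass 7).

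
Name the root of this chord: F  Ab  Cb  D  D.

D

Reordering F, Ab, Cb, D into stacked thirds gives D–F–Ab–Cb; the bottom of that stack, D, is the root.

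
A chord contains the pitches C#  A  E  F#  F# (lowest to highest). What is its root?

F#

The distinct letter names are C#, A, E, F#. Arranged as a stack of thirds they read F#–A–C#–E, so F# is the root (an F# minor seventh chord).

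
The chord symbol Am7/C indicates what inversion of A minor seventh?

first inversion

Am7/C means A minor seventh with C in the bass. C is the third of A minor seventh (A–C–E–G), so this is first inversion.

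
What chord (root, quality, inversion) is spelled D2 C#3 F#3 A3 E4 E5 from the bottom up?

Reducing to letter names: D, C#, F#, A, E. These stack in thirds as D–F#–A–C#–E — a D major ninth chord.
With the root (D) in the bass, the chord is in root position.

D major ninth, root position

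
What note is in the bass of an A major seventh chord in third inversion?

G#

A major seventh is A–C#–E–G#. Third inversion places the seventh in the bass: G#.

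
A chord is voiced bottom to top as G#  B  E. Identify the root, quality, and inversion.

E major, first inversion

The distinct note names are G#, B, E. Stacked in thirds they read E–G#–B, which is a major triad on E.
With the third (G#) in the bass, the chord is in first inversion (figured bass 6).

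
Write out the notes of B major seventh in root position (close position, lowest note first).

B major seventh is B–D#–F#–A#. Root position puts the root (B) in the bass, with the remaining tones above: B, D#, F#, A#.

B, D#, F#, A#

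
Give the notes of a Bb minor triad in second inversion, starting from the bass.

Bb minor is Bb–Db–F. Second inversion puts the fifth (F) in the bass, with the remaining tones above: F, Bb, Db.

F, Bb, Db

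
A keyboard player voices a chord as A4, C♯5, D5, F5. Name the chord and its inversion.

Reducing to letter names: A, C#, D, F. These stack in thirds as D–F–A–C# — a D minor-major seventh chord.
With the fifth (A) in the bass, the chord is in second inversion (figured bass 4/3).

D minor-major seventh, second inversion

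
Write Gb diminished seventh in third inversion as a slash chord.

Gbdim7/Fbb

Third inversion of Gb diminished seventh has the seventh (Fbb) in the bass. As a slash chord: Gbdim7/Fbb.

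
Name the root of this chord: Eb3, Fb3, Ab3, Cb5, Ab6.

Fb

Eb, Fb, Ab, Cb are the tones of an Fb major seventh chord (Fb–Ab–Cb–Eb), making Fb the root.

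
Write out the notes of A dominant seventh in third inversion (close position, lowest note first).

G, A, C#, E

A dominant seventh is A–C#–E–G. Third inversion puts the seventh (G) in the bass, with the remaining tones above: G, A, C#, E.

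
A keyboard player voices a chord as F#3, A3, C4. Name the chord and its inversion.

Reducing to letter names: F#, A, C. These stack in thirds as F#–A–C — an F# diminished triad.
With the root (F#) in the bass, the chord is in root position (figured bass 5/3).

F# diminished, root position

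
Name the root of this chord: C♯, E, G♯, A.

A

The distinct letter names are C#, E, G#, A. Arranged as a stack of thirds they read A–C#–E–G#, so A is the root (an A major seventh chord).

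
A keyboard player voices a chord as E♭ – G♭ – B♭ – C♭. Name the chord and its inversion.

The pitch classes Eb, Gb, Bb, Cb arrange in thirds as Cb–Eb–Gb–Bb: a Cb major seventh chord.
Eb is the third of Cb major seventh; third in the bass means first inversion (figured bass 6/5).

Cb major seventh, first inversion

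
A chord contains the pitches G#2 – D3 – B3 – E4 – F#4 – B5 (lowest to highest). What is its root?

E

Reordering G#, D, B, E, F# into stacked thirds gives E–G#–B–D–F#; the bottom of that stack, E, is the root.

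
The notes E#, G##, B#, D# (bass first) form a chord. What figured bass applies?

7

The notes E#, G##, B#, D# stack in thirds as E#–G##–B#–D# — an E# dominant seventh chord. The bass E# is the root, so this is root position: figured 7.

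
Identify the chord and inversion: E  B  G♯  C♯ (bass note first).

C# minor seventh, first inversion

Reducing to letter names: E, B, G#, C#. These stack in thirds as C#–E–G#–B — a C# minor seventh chord.
With the third (E) in the bass, the chord is in first inversion (figured bass 6/5).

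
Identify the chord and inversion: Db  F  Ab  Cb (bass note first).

Db dominant seventh, root position

Reducing to letter names: Db, F, Ab, Cb. These stack in thirds as Db–F–Ab–Cb — a Db dominant seventh chord.
Db is the root of Db dominant seventh; root in the bass means root position (figured bass 7).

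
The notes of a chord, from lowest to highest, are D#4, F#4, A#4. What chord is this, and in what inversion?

The distinct note names are D#, F#, A#. Stacked in thirds they read D#–F#–A#, which is a minor triad on D#.
The lowest note is D#, the root of the chord, so this is root position (figured bass 5/3).

D# minor, root position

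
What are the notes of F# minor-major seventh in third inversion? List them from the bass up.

F# minor-major seventh is F#–A–C#–E#. Third inversion puts the seventh (E#) in the bass, with the remaining tones above: E#, F#, A, C#.

E#, F#, A, C#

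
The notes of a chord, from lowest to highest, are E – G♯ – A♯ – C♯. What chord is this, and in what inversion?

The pitch classes E, G#, A#, C# arrange in thirds as A#–C#–E–G#: an A# half-diminished seventh chord.
With the fifth (E) in the bass, the chord is in second inversion (figured bass 4/3).

A# half-diminished seventh, second inversion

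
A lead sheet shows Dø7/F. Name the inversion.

first inversion

Dø7/F means D half-diminished seventh with F in the bass. F is the third of D half-diminished seventh (D–F–Ab–C), so this is first inversion.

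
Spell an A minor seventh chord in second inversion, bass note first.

E, G, A, C

The chord tones are A–C–E–G. With the fifth (E) lowest for second inversion: E, G, A, C.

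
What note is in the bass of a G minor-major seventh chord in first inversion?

Bb

The third of G minor-major seventh (G–Bb–D–F#) is Bb; that is the bass in first inversion.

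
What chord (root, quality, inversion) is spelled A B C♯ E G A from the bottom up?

The pitch classes A, B, C#, E, G arrange in thirds as A–C#–E–G–B: an A dominant ninth chord.
The lowest note is A, the root of the chord, so this is root position.

A dominant ninth, root position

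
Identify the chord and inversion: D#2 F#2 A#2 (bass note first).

Reducing to letter names: D#, F#, A#. These stack in thirds as D#–F#–A# — a D# minor triad.
D# is the root of D# minor; root in the bass means root position (figured bass 5/3).

D# minor, root position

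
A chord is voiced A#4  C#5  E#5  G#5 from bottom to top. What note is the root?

A#

A#, C#, E#, G# are the tones of an A# minor seventh chord (A#–C#–E#–G#), making A# the root.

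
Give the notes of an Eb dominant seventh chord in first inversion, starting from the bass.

G, Bb, Db, Eb

The chord tones are Eb–G–Bb–Db. With the third (G) lowest for first inversion: G, Bb, Db, Eb.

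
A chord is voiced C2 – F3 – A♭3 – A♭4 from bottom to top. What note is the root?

F

Reordering C, F, Ab into stacked thirds gives F–Ab–C; the bottom of that stack, F, is the root.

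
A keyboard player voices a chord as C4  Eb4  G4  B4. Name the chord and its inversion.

C minor-major seventh, root position

The distinct note names are C, Eb, G, B. Stacked in thirds they read C–Eb–G–B, which is a minor-major seventh chord on C.
The lowest note is C, the root of the chord, so this is root position (figured bass 7).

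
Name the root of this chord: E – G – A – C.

A

The distinct letter names are E, G, A, C. Arranged as a stack of thirds they read A–C–E–G, so A is the root (an A minor seventh chord).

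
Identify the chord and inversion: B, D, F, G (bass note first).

The distinct note names are B, D, F, G. Stacked in thirds they read G–B–D–F, which is a dominant seventh chord on G.
The lowest note is B, the third of the chord, so this is first inversion (figured bass 6/5).

G dominant seventh, first inversion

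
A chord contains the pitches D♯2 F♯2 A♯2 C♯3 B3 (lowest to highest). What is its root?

Reordering D#, F#, A#, C#, B into stacked thirds gives B–D#–F#–A#–C#; the bottom of that stack, B, is the root.

B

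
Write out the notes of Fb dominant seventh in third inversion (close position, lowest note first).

Fb dominant seventh is Fb–Ab–Cb–Ebb. Third inversion puts the seventh (Ebb) in the bass, with the remaining tones above: Ebb, Fb, Ab, Cb.

Ebb, Fb, Ab, Cb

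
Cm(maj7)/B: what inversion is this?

third inversion

Cm(maj7)/B means C minor-major seventh with B in the bass. B is the seventh of C minor-major seventh (C–Eb–G–B), so this is third inversion.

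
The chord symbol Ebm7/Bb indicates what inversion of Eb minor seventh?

second inversion

Ebm7/Bb means Eb minor seventh with Bb in the bass. Bb is the fifth of Eb minor seventh (Eb–Gb–Bb–Db), so this is second inversion.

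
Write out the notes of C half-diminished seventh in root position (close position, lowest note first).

Spelling C half-diminished seventh: C–Eb–Gb–Bb. In root position the root is bass, giving C, Eb, Gb, Bb from the bottom.

C, Eb, Gb, Bb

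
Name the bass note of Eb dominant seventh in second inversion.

Bb

Eb dominant seventh is Eb–G–Bb–Db. Second inversion places the fifth in the bass: Bb.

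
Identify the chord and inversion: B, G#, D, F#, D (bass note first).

G# half-diminished seventh, first inversion

The distinct note names are B, G#, D, F#. Stacked in thirds they read G#–B–D–F#, which is a half-diminished seventh chord on G#.
The lowest note is B, the third of the chord, so this is first inversion (figured bass 6/5).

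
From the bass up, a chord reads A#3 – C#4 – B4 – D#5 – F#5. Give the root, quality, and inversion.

B major ninth, third inversion

The distinct note names are A#, C#, B, D#, F#. Stacked in thirds they read B–D#–F#–A#–C#, which is a major ninth chord on B.
A# is the seventh of B major ninth; seventh in the bass means third inversion.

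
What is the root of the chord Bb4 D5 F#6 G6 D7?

The distinct letter names are Bb, D, F#, G. Arranged as a stack of thirds they read G–Bb–D–F#, so G is the root (a G minor-major seventh chord).

G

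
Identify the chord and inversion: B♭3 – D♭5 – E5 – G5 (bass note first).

E diminished seventh, second inversion

The distinct note names are Bb, Db, E, G. Stacked in thirds they read E–G–Bb–Db, which is a diminished seventh chord on E.
Bb is the fifth of E diminished seventh; fifth in the bass means second inversion (figured bass 4/3).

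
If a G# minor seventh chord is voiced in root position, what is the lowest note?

G#

The root of G# minor seventh (G#–B–D#–F#) is G#; that is the bass in root position.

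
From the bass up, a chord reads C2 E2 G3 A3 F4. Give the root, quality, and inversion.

F major ninth, second inversion

The pitch classes C, E, G, A, F arrange in thirds as F–A–C–E–G: an F major ninth chord.
With the fifth (C) in the bass, the chord is in second inversion.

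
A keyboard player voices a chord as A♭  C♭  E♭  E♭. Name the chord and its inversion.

The pitch classes Ab, Cb, Eb arrange in thirds as Ab–Cb–Eb: an Ab minor triad.
With the root (Ab) in the bass, the chord is in root position (figured bass 5/3).

Ab minor, root position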